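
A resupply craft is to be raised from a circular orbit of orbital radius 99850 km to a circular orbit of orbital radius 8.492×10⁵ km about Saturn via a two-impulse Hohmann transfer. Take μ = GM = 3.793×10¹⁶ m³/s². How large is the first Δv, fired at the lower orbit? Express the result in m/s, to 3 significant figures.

Δv ≈ 6580 m/s

r₁ = 99850 km = 9.985×10⁷ m.
r₂ = 8.492×10⁵ km = 8.492×10⁸ m.
Transfer ellipse a_t = (r₁ + r₂)/2 = 4.745×10⁸ m.
At r₁: circular v_c1 = √(μ/r₁) = 19490 m/s; transfer-perikrone v_p = √[μ(2/r₁ − 1/a_t)] = 26070 m/s.
Δv₁ = v_p − v_c1 = 6583 m/s.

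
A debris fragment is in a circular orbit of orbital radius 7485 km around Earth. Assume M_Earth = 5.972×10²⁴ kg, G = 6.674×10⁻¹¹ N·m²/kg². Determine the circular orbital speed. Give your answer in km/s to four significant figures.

μ = GM = 6.674×10⁻¹¹ × 5.972×10²⁴ = 3.986×10¹⁴ m³/s².
r = 7485 km = 7.485×10⁶ m.
For a circular orbit v = √(μ/r) = √(3.986×10¹⁴ / 7.485×10⁶) = √(5.325×10⁷) = 7297 m/s.
That is 7.297 km/s.

v ≈ 7.297 km/s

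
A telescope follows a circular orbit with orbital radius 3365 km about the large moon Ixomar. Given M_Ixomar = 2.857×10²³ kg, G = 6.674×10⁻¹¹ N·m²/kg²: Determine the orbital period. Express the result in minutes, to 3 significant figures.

T ≈ 148 minutes

μ = GM = 6.674×10⁻¹¹ × 2.857×10²³ = 1.907×10¹³ m³/s².
r = 3365 km = 3.365×10⁶ m.
Kepler's third law: T = 2π√(r³/μ) = 2π√((3.365×10⁶)³ / 1.907×10¹³).
r³/μ = 1.998×10⁶ s², so T = 2π × 1.414×10³ = 8.882×10³ s.
Converting: 8.882×10³ s ÷ 60.00 = 148.0 minutes.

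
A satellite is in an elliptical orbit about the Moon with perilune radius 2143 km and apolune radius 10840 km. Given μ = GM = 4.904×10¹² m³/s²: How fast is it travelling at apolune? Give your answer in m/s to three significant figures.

v ≈ 386 m/s

Semi-major axis a = (r_p + r_a)/2 = 6491.5 km = 6.492×10⁶ m.
Vis-viva: v² = μ(2/r − 1/a) = 4.904×10¹² × (1.845×10⁻⁷ − 1.540×10⁻⁷) = 1.493×10⁵ m²/s².
v = 386.5 m/s.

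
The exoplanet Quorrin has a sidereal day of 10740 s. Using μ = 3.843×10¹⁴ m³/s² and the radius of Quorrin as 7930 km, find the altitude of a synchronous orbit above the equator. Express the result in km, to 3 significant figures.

A synchronous orbit has period T, so by Kepler's third law a = (μT²/4π²)^(1/3).
μT²/4π² = 3.843×10¹⁴ × (1.074×10⁴)² / 39.48 = 1.123×10²¹ m³.
a = 1.039×10⁷ m = 10394 km.
Altitude h = a − R = 10394 − 7930 = 2463.8 km.

h_sync ≈ 2460 km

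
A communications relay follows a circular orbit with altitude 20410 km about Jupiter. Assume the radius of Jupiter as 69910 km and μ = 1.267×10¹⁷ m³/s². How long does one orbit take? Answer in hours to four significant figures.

r = 69910 + 20410 = 90320 km = 9.0320×10⁷ m.
Kepler's third law: T = 2π√(r³/μ) = 2π√((9.032×10⁷)³ / 1.267×10¹⁷).
r³/μ = 5.815×10⁶ s², so T = 2π × 2.412×10³ = 1.515×10⁴ s.
Converting: 1.515×10⁴ s ÷ 3600 = 4.209 hours.

T ≈ 4.209 hours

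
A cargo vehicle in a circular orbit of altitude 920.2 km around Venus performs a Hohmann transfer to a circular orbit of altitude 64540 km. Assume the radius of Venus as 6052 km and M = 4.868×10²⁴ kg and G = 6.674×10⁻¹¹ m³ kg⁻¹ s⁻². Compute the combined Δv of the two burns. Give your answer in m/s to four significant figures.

μ = GM = 6.674×10⁻¹¹ × 4.868×10²⁴ = 3.249×10¹⁴ m³/s².
r₁ = 6052 + 920.2 = 6972.2 km = 6.9722×10⁶ m.
r₂ = 6052 + 64540 = 70592 km = 7.0592×10⁷ m.
Transfer ellipse a_t = (r₁ + r₂)/2 = 3.878×10⁷ m.
At r₁: circular v_c1 = √(μ/r₁) = 6826 m/s; transfer-periapsis v_p = √[μ(2/r₁ − 1/a_t)] = 9210 m/s.
Δv₁ = v_p − v_c1 = 2383 m/s.
At r₂: circular v_c2 = √(μ/r₂) = 2145 m/s; transfer-apoapsis v_a = √[μ(2/r₂ − 1/a_t)] = 909.6 m/s.
Δv₂ = v_c2 − v_a = 1236 m/s.
Total Δv = Δv₁ + Δv₂ = 3619 m/s.

Δv_total ≈ 3619 m/s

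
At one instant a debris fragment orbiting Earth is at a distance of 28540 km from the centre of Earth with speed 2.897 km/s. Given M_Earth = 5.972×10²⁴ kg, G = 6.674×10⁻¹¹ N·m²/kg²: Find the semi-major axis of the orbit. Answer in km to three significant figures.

μ = GM = 6.674×10⁻¹¹ × 5.972×10²⁴ = 3.986×10¹⁴ m³/s².
r = 2.854×10⁷ m.
Vis-viva rearranged: 1/a = 2/r − v²/μ = 7.008×10⁻⁸ − 2.106×10⁻⁸ = 4.902×10⁻⁸ m⁻¹.
a = 2.040×10⁷ m = 20400 km.

a ≈ 20400 km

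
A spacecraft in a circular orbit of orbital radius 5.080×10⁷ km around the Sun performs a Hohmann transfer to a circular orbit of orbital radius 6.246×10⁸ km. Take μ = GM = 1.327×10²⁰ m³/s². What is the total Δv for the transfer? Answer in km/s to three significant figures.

r₁ = 5.080×10⁷ km = 5.080×10¹⁰ m.
r₂ = 6.246×10⁸ km = 6.246×10¹¹ m.
Transfer ellipse a_t = (r₁ + r₂)/2 = 3.377×10¹¹ m.
At r₁: circular v_c1 = √(μ/r₁) = 51110 m/s; transfer-perihelion v_p = √[μ(2/r₁ − 1/a_t)] = 69510 m/s.
Δv₁ = v_p − v_c1 = 18400 m/s.
At r₂: circular v_c2 = √(μ/r₂) = 14580 m/s; transfer-aphelion v_a = √[μ(2/r₂ − 1/a_t)] = 5653 m/s.
Δv₂ = v_c2 − v_a = 8923 m/s.
Total Δv = Δv₁ + Δv₂ = 27320 m/s = 27.32 km/s.

Δv_total ≈ 27.3 km/s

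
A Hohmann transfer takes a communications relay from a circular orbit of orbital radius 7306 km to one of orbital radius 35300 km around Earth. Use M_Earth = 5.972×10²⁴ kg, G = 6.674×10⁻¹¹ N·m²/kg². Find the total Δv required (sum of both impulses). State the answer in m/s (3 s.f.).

Δv_total ≈ 3510 m/s

μ = GM = 6.674×10⁻¹¹ × 5.972×10²⁴ = 3.986×10¹⁴ m³/s².
r₁ = 7306 km = 7.306×10⁶ m.
r₂ = 35300 km = 3.530×10⁷ m.
Transfer ellipse a_t = (r₁ + r₂)/2 = 2.130×10⁷ m.
At r₁: circular v_c1 = √(μ/r₁) = 7386 m/s; transfer-perigee v_p = √[μ(2/r₁ − 1/a_t)] = 9508 m/s.
Δv₁ = v_p − v_c1 = 2122 m/s.
At r₂: circular v_c2 = √(μ/r₂) = 3360 m/s; transfer-apogee v_a = √[μ(2/r₂ − 1/a_t)] = 1968 m/s.
Δv₂ = v_c2 − v_a = 1392 m/s.
Total Δv = Δv₁ + Δv₂ = 3514 m/s.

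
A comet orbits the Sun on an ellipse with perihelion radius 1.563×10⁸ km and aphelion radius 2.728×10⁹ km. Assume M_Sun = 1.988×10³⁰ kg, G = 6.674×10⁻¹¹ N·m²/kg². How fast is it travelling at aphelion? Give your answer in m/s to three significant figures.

μ = GM = 6.674×10⁻¹¹ × 1.988×10³⁰ = 1.327×10²⁰ m³/s².
Semi-major axis a = (r_p + r_a)/2 = 1.4422×10⁹ km = 1.442×10¹² m.
Vis-viva: v² = μ(2/r − 1/a) = 1.327×10²⁰ × (7.331×10⁻¹³ − 6.934×10⁻¹³) = 5.271×10⁶ m²/s².
v = 2296 m/s.

v ≈ 2300 m/s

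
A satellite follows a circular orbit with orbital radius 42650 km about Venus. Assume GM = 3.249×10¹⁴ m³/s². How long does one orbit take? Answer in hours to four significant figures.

r = 42650 km = 4.265×10⁷ m.
Kepler's third law: T = 2π√(r³/μ) = 2π√((4.265×10⁷)³ / 3.249×10¹⁴).
r³/μ = 2.388×10⁸ s², so T = 2π × 1.545×10⁴ = 9.709×10⁴ s.
Converting: 9.709×10⁴ s ÷ 3600 = 26.97 hours.

T ≈ 26.97 hours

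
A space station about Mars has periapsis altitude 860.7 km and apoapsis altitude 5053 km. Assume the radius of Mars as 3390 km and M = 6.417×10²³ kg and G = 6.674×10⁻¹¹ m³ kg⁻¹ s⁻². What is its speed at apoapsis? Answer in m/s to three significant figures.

v ≈ 1840 m/s

μ = GM = 6.674×10⁻¹¹ × 6.417×10²³ = 4.283×10¹³ m³/s².
r_p = 3390 + 860.7 = 4250.7 km = 4.2507×10⁶ m.
r_a = 3390 + 5053 = 8443.0 km = 8.4430×10⁶ m.
Semi-major axis a = (r_p + r_a)/2 = 6346.9 km = 6.347×10⁶ m.
Vis-viva: v² = μ(2/r − 1/a) = 4.283×10¹³ × (2.369×10⁻⁷ − 1.576×10⁻⁷) = 3.397×10⁶ m²/s².
v = 1843 m/s.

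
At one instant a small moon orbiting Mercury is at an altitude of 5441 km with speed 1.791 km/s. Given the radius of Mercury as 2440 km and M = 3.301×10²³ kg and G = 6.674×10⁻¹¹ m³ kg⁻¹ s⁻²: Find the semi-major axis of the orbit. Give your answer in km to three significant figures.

μ = GM = 6.674×10⁻¹¹ × 3.301×10²³ = 2.203×10¹³ m³/s².
r = 2440 + 5441 = 7881.0 km = 7.881×10⁶ m.
Specific orbital energy ε = v²/2 − μ/r = (1791)²/2 − 2.203×10¹³/7.881×10⁶ = -1.192×10⁶ J/kg.
Since ε = −μ/(2a), a = −μ/(2ε) = 9.244×10⁶ m = 9244.2 km.

a ≈ 9240 km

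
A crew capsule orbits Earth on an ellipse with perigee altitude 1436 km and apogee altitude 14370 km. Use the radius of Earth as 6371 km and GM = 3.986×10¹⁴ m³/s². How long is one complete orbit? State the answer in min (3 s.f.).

r_p = 6371 + 1436 = 7807.0 km = 7.8070×10⁶ m.
r_a = 6371 + 14370 = 20741 km = 2.0741×10⁷ m.
Semi-major axis a = (r_p + r_a)/2 = (7807.0 + 20741)/2 = 14274 km = 1.427×10⁷ m.
By Kepler's third law T = 2π√(a³/μ) = 2π × 2.701×10³ = 1.697×10⁴ s.
= 282.9 min.

T ≈ 283 min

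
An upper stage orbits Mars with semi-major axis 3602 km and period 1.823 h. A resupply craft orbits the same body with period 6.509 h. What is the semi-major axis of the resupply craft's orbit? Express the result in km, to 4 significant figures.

Kepler's third law: a³ ∝ T², so a₂ = a₁ (T₂/T₁)^(2/3).
T₂/T₁ = 3.570, (T₂/T₁)^(2/3) = 2.336.
a₂ = 3602 × 2.336 = 8415 km.

a₂ ≈ 8415 km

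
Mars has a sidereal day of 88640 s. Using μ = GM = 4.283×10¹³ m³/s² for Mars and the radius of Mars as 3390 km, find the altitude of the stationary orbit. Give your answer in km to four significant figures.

h_sync ≈ 17040 km

A synchronous orbit has period T, so by Kepler's third law a = (μT²/4π²)^(1/3).
μT²/4π² = 4.283×10¹³ × (8.864×10⁴)² / 39.48 = 8.524×10²¹ m³.
a = 2.043×10⁷ m = 20428 km.
Altitude h = a − R = 20428 − 3390 = 17038 km.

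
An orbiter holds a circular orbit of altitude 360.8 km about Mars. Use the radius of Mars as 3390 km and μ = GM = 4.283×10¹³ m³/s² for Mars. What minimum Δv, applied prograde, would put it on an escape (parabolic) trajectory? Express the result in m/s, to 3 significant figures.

r = 3390 + 360.8 = 3750.8 km = 3.7508×10⁶ m.
Circular speed v_c = √(μ/r) = 3379 m/s.
Escape speed v_esc = √(2μ/r) = √2 × v_c = 4779 m/s.
Δv = v_esc − v_c = 1400 m/s.

Δv ≈ 1400 m/s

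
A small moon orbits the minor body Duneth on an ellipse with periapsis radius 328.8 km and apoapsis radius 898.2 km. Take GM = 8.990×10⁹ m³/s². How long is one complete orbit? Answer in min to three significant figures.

T ≈ 531 min

Semi-major axis a = (r_p + r_a)/2 = (328.80 + 898.20)/2 = 613.50 km = 6.135×10⁵ m.
By Kepler's third law T = 2π√(a³/μ) = 2π × 5.068×10³ = 3.184×10⁴ s.
= 530.7 min.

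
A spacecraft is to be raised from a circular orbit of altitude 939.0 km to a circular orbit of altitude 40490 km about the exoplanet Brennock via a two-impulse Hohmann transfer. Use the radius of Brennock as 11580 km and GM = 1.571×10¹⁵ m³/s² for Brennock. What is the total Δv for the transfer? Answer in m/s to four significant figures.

r₁ = 11580 + 939.0 = 12519 km = 1.2519×10⁷ m.
r₂ = 11580 + 40490 = 52070 km = 5.2070×10⁷ m.
Transfer ellipse a_t = (r₁ + r₂)/2 = 3.229×10⁷ m.
At r₁: circular v_c1 = √(μ/r₁) = 11200 m/s; transfer-periapsis v_p = √[μ(2/r₁ − 1/a_t)] = 14220 m/s.
Δv₁ = v_p − v_c1 = 3022 m/s.
At r₂: circular v_c2 = √(μ/r₂) = 5493 m/s; transfer-apoapsis v_a = √[μ(2/r₂ − 1/a_t)] = 3420 m/s.
Δv₂ = v_c2 − v_a = 2073 m/s.
Total Δv = Δv₁ + Δv₂ = 5095 m/s.

Δv_total ≈ 5095 m/s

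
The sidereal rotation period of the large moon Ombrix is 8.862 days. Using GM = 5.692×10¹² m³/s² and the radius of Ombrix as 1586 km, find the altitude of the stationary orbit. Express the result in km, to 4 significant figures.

h_sync ≈ 42300 km

T = 8.862 days = 7.657×10⁵ s.
A synchronous orbit has period T, so by Kepler's third law a = (μT²/4π²)^(1/3).
μT²/4π² = 5.692×10¹² × (7.657×10⁵)² / 39.48 = 8.453×10²² m³.
a = 4.389×10⁷ m = 43887 km.
Altitude h = a − R = 43887 − 1586 = 42301 km.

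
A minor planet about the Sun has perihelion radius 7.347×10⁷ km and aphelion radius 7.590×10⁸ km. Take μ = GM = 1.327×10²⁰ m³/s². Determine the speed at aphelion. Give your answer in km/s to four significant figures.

v ≈ 5.555 km/s

Semi-major axis a = (r_p + r_a)/2 = 4.1624×10⁸ km = 4.162×10¹¹ m.
Vis-viva: v² = μ(2/r − 1/a) = 1.327×10²⁰ × (2.635×10⁻¹² − 2.402×10⁻¹²) = 3.086×10⁷ m²/s².
v = 5555 m/s = 5.555 km/s.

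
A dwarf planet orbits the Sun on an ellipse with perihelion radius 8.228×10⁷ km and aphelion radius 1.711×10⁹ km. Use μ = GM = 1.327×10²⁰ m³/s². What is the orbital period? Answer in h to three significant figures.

T ≈ 129000 h

Semi-major axis a = (r_p + r_a)/2 = (8.2280×10⁷ + 1.7110×10⁹)/2 = 8.9664×10⁸ km = 8.966×10¹¹ m.
By Kepler's third law T = 2π√(a³/μ) = 2π × 7.370×10⁷ = 4.631×10⁸ s.
= 1.286×10⁵ h.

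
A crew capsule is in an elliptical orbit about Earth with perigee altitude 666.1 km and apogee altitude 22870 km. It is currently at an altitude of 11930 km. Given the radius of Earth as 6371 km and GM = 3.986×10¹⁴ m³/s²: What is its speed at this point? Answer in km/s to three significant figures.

v ≈ 4.65 km/s

r_p = 6371 + 666.1 = 7037.1 km = 7.0371×10⁶ m.
r_a = 6371 + 22870 = 29241 km = 2.9241×10⁷ m.
r = 6371 + 11930 = 18301 km = 1.830×10⁷ m.
Semi-major axis a = (r_p + r_a)/2 = 18139 km = 1.814×10⁷ m.
Vis-viva: v² = μ(2/r − 1/a) = 3.986×10¹⁴ × (1.093×10⁻⁷ − 5.513×10⁻⁸) = 2.159×10⁷ m²/s².
v = 4646 m/s = 4.646 km/s.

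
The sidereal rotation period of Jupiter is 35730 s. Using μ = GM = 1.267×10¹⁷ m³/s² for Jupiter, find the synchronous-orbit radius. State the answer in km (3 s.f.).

A synchronous orbit has period T, so by Kepler's third law a = (μT²/4π²)^(1/3).
μT²/4π² = 1.267×10¹⁷ × (3.573×10⁴)² / 39.48 = 4.097×10²⁴ m³.
a = 1.600×10⁸ m = 1.6002×10⁵ km.

r_sync ≈ 1.60×10⁵ km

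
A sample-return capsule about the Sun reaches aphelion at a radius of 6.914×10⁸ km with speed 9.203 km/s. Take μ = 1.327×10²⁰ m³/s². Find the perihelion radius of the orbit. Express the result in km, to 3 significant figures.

perihelion radius ≈ 1.96×10⁸ km

r_a = 6.914×10¹¹ m.
Specific energy ε = v²/2 − μ/r = -1.496×10⁸ J/kg, so a = −μ/(2ε) = 4.436×10¹¹ m.
The apsides satisfy r_p + r_a = 2a, so the perihelion radius is 2a − r_a = 1.957×10¹¹ m = 1.9574×10⁸ km.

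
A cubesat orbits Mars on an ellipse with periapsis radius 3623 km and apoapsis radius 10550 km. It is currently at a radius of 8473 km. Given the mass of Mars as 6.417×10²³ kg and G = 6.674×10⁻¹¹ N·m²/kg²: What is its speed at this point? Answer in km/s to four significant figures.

μ = GM = 6.674×10⁻¹¹ × 6.417×10²³ = 4.283×10¹³ m³/s².
Semi-major axis a = (r_p + r_a)/2 = 7086.5 km = 7.086×10⁶ m.
Vis-viva: v² = μ(2/r − 1/a) = 4.283×10¹³ × (2.360×10⁻⁷ − 1.411×10⁻⁷) = 4.066×10⁶ m²/s².
v = 2016 m/s = 2.016 km/s.

v ≈ 2.016 km/s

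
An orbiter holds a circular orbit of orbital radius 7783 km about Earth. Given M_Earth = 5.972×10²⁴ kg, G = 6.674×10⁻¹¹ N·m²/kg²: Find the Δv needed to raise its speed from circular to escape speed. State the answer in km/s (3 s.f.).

Δv ≈ 2.96 km/s

μ = GM = 6.674×10⁻¹¹ × 5.972×10²⁴ = 3.986×10¹⁴ m³/s².
r = 7783 km = 7.783×10⁶ m.
Circular speed v_c = √(μ/r) = 7156 m/s.
Escape speed v_esc = √(2μ/r) = √2 × v_c = 10120 m/s.
Δv = v_esc − v_c = 2964 m/s = 2.964 km/s.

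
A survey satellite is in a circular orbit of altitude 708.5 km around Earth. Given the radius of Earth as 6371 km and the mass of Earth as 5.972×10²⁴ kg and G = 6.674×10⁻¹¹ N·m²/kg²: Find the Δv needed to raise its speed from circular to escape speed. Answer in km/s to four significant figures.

μ = GM = 6.674×10⁻¹¹ × 5.972×10²⁴ = 3.986×10¹⁴ m³/s².
r = 6371 + 708.5 = 7079.5 km = 7.0795×10⁶ m.
Circular speed v_c = √(μ/r) = 7503 m/s.
Escape speed v_esc = √(2μ/r) = √2 × v_c = 10610 m/s.
Δv = v_esc − v_c = 3108 m/s = 3.108 km/s.

Δv ≈ 3.108 km/s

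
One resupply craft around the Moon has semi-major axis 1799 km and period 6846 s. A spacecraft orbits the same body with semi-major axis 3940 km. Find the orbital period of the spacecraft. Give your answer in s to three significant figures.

T₂ ≈ 22200 s

Kepler's third law: T² ∝ a³, so T₂ = T₁ (a₂/a₁)^(3/2).
a₂/a₁ = 2.190, (a₂/a₁)^(3/2) = 3.241.
T₂ = 6846 × 3.241 = 22190 s.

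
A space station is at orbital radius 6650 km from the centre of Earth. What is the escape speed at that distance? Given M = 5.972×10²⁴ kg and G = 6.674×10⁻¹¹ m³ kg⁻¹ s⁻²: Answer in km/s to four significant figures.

v_esc ≈ 10.95 km/s

μ = GM = 6.674×10⁻¹¹ × 5.972×10²⁴ = 3.986×10¹⁴ m³/s².
r = 6650 km = 6.650×10⁶ m.
Escape speed v_esc = √(2μ/r) = √(2 × 3.986×10¹⁴ / 6.650×10⁶) = √(1.199×10⁸) = 10950 m/s.
= 10.95 km/s.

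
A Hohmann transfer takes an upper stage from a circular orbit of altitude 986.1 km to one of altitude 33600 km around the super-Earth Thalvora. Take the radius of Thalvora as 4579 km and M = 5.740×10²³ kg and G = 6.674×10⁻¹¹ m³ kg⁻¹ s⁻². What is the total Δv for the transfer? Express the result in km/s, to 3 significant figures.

μ = GM = 6.674×10⁻¹¹ × 5.740×10²³ = 3.831×10¹³ m³/s².
r₁ = 4579 + 986.1 = 5565.1 km = 5.5651×10⁶ m.
r₂ = 4579 + 33600 = 38179 km = 3.8179×10⁷ m.
Transfer ellipse a_t = (r₁ + r₂)/2 = 2.187×10⁷ m.
At r₁: circular v_c1 = √(μ/r₁) = 2624 m/s; transfer-periapsis v_p = √[μ(2/r₁ − 1/a_t)] = 3466 m/s.
Δv₁ = v_p − v_c1 = 842.7 m/s.
At r₂: circular v_c2 = √(μ/r₂) = 1002 m/s; transfer-apoapsis v_a = √[μ(2/r₂ − 1/a_t)] = 505.3 m/s.
Δv₂ = v_c2 − v_a = 496.4 m/s.
Total Δv = Δv₁ + Δv₂ = 1339 m/s = 1.339 km/s.

Δv_total ≈ 1.34 km/s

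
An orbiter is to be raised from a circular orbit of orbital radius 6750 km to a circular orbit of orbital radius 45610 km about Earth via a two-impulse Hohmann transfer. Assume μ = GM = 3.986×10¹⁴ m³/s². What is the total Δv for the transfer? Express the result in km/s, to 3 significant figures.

r₁ = 6750 km = 6.750×10⁶ m.
r₂ = 45610 km = 4.561×10⁷ m.
Transfer ellipse a_t = (r₁ + r₂)/2 = 2.618×10⁷ m.
At r₁: circular v_c1 = √(μ/r₁) = 7685 m/s; transfer-perigee v_p = √[μ(2/r₁ − 1/a_t)] = 10140 m/s.
Δv₁ = v_p − v_c1 = 2458 m/s.
At r₂: circular v_c2 = √(μ/r₂) = 2956 m/s; transfer-apogee v_a = √[μ(2/r₂ − 1/a_t)] = 1501 m/s.
Δv₂ = v_c2 − v_a = 1455 m/s.
Total Δv = Δv₁ + Δv₂ = 3914 m/s = 3.914 km/s.

Δv_total ≈ 3.91 km/s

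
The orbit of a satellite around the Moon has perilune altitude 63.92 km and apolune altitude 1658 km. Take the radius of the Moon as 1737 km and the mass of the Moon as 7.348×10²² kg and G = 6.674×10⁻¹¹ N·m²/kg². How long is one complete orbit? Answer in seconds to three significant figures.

μ = GM = 6.674×10⁻¹¹ × 7.348×10²² = 4.904×10¹² m³/s².
r_p = 1737 + 63.92 = 1800.9 km = 1.8009×10⁶ m.
r_a = 1737 + 1658 = 3395.0 km = 3.3950×10⁶ m.
Semi-major axis a = (r_p + r_a)/2 = (1800.9 + 3395.0)/2 = 2598.0 km = 2.598×10⁶ m.
By Kepler's third law T = 2π√(a³/μ) = 2π × 1.891×10³ = 1.188×10⁴ s.

T ≈ 11900 seconds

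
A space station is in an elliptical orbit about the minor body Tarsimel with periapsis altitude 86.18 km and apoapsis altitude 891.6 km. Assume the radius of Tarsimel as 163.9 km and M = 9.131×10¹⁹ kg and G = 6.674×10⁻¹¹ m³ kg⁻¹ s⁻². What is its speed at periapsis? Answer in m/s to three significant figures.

v ≈ 198 m/s

μ = GM = 6.674×10⁻¹¹ × 9.131×10¹⁹ = 6.094×10⁹ m³/s².
r_p = 163.9 + 86.18 = 250.08 km = 2.5008×10⁵ m.
r_a = 163.9 + 891.6 = 1055.5 km = 1.0555×10⁶ m.
Semi-major axis a = (r_p + r_a)/2 = 652.79 km = 6.528×10⁵ m.
Vis-viva: v² = μ(2/r − 1/a) = 6.094×10⁹ × (7.997×10⁻⁶ − 1.532×10⁻⁶) = 3.940×10⁴ m²/s².
v = 198.5 m/s.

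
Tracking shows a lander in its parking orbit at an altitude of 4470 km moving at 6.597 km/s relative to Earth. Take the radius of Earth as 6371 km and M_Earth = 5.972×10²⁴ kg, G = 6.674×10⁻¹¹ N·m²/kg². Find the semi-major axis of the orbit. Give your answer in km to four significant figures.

a ≈ 13280 km

μ = GM = 6.674×10⁻¹¹ × 5.972×10²⁴ = 3.986×10¹⁴ m³/s².
r = 6371 + 4470 = 10841 km = 1.084×10⁷ m.
Vis-viva rearranged: 1/a = 2/r − v²/μ = 1.845×10⁻⁷ − 1.092×10⁻⁷ = 7.529×10⁻⁸ m⁻¹.
a = 1.328×10⁷ m = 13281 km.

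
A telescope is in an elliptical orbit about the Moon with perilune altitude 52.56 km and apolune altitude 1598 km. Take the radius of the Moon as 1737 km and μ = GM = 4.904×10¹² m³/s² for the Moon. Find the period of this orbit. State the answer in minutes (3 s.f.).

r_p = 1737 + 52.56 = 1789.6 km = 1.7896×10⁶ m.
r_a = 1737 + 1598 = 3335.0 km = 3.3350×10⁶ m.
Semi-major axis a = (r_p + r_a)/2 = (1789.6 + 3335.0)/2 = 2562.3 km = 2.562×10⁶ m.
By Kepler's third law T = 2π√(a³/μ) = 2π × 1.852×10³ = 1.164×10⁴ s.
= 194.0 minutes.

T ≈ 194 minutes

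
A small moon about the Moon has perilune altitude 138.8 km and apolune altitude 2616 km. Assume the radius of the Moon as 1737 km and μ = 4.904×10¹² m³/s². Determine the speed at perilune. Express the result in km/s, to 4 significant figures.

r_p = 1737 + 138.8 = 1875.8 km = 1.8758×10⁶ m.
r_a = 1737 + 2616 = 4353.0 km = 4.3530×10⁶ m.
Semi-major axis a = (r_p + r_a)/2 = 3114.4 km = 3.114×10⁶ m.
Vis-viva: v² = μ(2/r − 1/a) = 4.904×10¹² × (1.066×10⁻⁶ − 3.211×10⁻⁷) = 3.654×10⁶ m²/s².
v = 1912 m/s = 1.912 km/s.

v ≈ 1.912 km/s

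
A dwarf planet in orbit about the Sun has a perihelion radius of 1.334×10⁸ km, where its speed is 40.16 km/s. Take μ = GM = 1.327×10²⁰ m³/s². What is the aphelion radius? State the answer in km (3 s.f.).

r_p = 1.334×10¹¹ m.
Specific energy ε = v²/2 − μ/r = -1.883×10⁸ J/kg, so a = −μ/(2ε) = 3.523×10¹¹ m.
The apsides satisfy r_p + r_a = 2a, so the aphelion radius is 2a − r_p = 5.712×10¹¹ m = 5.7118×10⁸ km.

aphelion radius ≈ 5.71×10⁸ km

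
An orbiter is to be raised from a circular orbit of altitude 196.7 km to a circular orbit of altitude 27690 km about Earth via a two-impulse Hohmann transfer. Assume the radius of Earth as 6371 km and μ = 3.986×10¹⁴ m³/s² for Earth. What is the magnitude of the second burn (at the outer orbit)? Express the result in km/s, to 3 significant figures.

Δv ≈ 1.48 km/s

r₁ = 6371 + 196.7 = 6567.7 km = 6.5677×10⁶ m.
r₂ = 6371 + 27690 = 34061 km = 3.4061×10⁷ m.
Transfer ellipse a_t = (r₁ + r₂)/2 = 2.031×10⁷ m.
At r₁: circular v_c1 = √(μ/r₁) = 7790 m/s; transfer-perigee v_p = √[μ(2/r₁ − 1/a_t)] = 10090 m/s.
At r₂: circular v_c2 = √(μ/r₂) = 3421 m/s; transfer-apogee v_a = √[μ(2/r₂ − 1/a_t)] = 1945 m/s.
Δv₂ = v_c2 − v_a = 1476 m/s.
= 1.476 km/s.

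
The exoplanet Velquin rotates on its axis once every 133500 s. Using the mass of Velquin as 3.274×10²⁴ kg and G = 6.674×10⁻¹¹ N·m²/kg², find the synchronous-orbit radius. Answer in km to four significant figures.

μ = GM = 6.674×10⁻¹¹ × 3.274×10²⁴ = 2.185×10¹⁴ m³/s².
A synchronous orbit has period T, so by Kepler's third law a = (μT²/4π²)^(1/3).
μT²/4π² = 2.185×10¹⁴ × (1.335×10⁵)² / 39.48 = 9.864×10²² m³.
a = 4.621×10⁷ m = 46205 km.

r_sync ≈ 46210 km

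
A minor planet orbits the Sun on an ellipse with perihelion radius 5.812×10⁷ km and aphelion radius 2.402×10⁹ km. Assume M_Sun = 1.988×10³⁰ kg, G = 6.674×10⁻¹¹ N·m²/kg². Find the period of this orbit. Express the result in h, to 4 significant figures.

μ = GM = 6.674×10⁻¹¹ × 1.988×10³⁰ = 1.327×10²⁰ m³/s².
Semi-major axis a = (r_p + r_a)/2 = (5.8120×10⁷ + 2.4020×10⁹)/2 = 1.2301×10⁹ km = 1.230×10¹² m.
By Kepler's third law T = 2π√(a³/μ) = 2π × 1.184×10⁸ = 7.442×10⁸ s.
= 2.067×10⁵ h.

T ≈ 206700 h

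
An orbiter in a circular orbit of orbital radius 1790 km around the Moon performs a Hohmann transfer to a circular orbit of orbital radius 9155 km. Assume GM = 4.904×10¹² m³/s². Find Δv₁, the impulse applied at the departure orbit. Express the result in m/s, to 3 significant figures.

r₁ = 1790 km = 1.790×10⁶ m.
r₂ = 9155 km = 9.155×10⁶ m.
Transfer ellipse a_t = (r₁ + r₂)/2 = 5.472×10⁶ m.
At r₁: circular v_c1 = √(μ/r₁) = 1655 m/s; transfer-perilune v_p = √[μ(2/r₁ − 1/a_t)] = 2141 m/s.
Δv₁ = v_p − v_c1 = 485.7 m/s.

Δv ≈ 486 m/s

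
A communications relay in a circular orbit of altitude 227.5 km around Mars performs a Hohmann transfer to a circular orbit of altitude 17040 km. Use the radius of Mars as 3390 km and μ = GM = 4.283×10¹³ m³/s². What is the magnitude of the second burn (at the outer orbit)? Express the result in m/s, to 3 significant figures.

Δv ≈ 654 m/s

r₁ = 3390 + 227.5 = 3617.5 km = 3.6175×10⁶ m.
r₂ = 3390 + 17040 = 20430 km = 2.0430×10⁷ m.
Transfer ellipse a_t = (r₁ + r₂)/2 = 1.202×10⁷ m.
At r₁: circular v_c1 = √(μ/r₁) = 3441 m/s; transfer-periapsis v_p = √[μ(2/r₁ − 1/a_t)] = 4485 m/s.
At r₂: circular v_c2 = √(μ/r₂) = 1448 m/s; transfer-apoapsis v_a = √[μ(2/r₂ − 1/a_t)] = 794.2 m/s.
Δv₂ = v_c2 − v_a = 653.7 m/s.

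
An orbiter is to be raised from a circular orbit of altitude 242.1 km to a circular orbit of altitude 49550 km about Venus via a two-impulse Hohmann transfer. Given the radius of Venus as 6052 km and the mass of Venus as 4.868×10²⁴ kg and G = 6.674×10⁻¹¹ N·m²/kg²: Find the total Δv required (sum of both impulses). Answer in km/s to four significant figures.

μ = GM = 6.674×10⁻¹¹ × 4.868×10²⁴ = 3.249×10¹⁴ m³/s².
r₁ = 6052 + 242.1 = 6294.1 km = 6.2941×10⁶ m.
r₂ = 6052 + 49550 = 55602 km = 5.5602×10⁷ m.
Transfer ellipse a_t = (r₁ + r₂)/2 = 3.095×10⁷ m.
At r₁: circular v_c1 = √(μ/r₁) = 7185 m/s; transfer-periapsis v_p = √[μ(2/r₁ − 1/a_t)] = 9630 m/s.
Δv₁ = v_p − v_c1 = 2446 m/s.
At r₂: circular v_c2 = √(μ/r₂) = 2417 m/s; transfer-apoapsis v_a = √[μ(2/r₂ − 1/a_t)] = 1090 m/s.
Δv₂ = v_c2 − v_a = 1327 m/s.
Total Δv = Δv₁ + Δv₂ = 3773 m/s = 3.773 km/s.

Δv_total ≈ 3.773 km/s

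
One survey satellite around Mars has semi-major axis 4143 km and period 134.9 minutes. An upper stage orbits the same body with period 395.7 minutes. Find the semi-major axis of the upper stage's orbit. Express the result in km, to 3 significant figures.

a₂ ≈ 8490 km

Kepler's third law: a³ ∝ T², so a₂ = a₁ (T₂/T₁)^(2/3).
T₂/T₁ = 2.933, (T₂/T₁)^(2/3) = 2.049.
a₂ = 4143 × 2.049 = 8490 km.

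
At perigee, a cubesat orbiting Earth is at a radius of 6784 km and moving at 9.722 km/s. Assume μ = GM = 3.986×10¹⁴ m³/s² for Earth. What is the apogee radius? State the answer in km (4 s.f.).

apogee radius ≈ 27890 km

r_p = 6.784×10⁶ m.
Specific energy ε = v²/2 − μ/r = -1.150×10⁷ J/kg, so a = −μ/(2ε) = 1.733×10⁷ m.
The apsides satisfy r_p + r_a = 2a, so the apogee radius is 2a − r_p = 2.789×10⁷ m = 27885 km.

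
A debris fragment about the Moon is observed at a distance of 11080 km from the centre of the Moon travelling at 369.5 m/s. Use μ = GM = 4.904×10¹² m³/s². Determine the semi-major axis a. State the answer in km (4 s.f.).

a ≈ 6550 km

r = 1.108×10⁷ m.
Specific orbital energy ε = v²/2 − μ/r = (369.5)²/2 − 4.904×10¹²/1.108×10⁷ = -3.743×10⁵ J/kg.
Since ε = −μ/(2a), a = −μ/(2ε) = 6.550×10⁶ m = 6550.3 km.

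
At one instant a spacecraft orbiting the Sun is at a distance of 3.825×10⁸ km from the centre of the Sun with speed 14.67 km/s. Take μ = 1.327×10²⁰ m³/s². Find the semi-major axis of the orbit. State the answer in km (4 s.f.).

a ≈ 2.772×10⁸ km

r = 3.825×10¹¹ m.
Specific orbital energy ε = v²/2 − μ/r = (14670)²/2 − 1.327×10²⁰/3.825×10¹¹ = -2.393×10⁸ J/kg.
Since ε = −μ/(2a), a = −μ/(2ε) = 2.772×10¹¹ m = 2.7724×10⁸ km.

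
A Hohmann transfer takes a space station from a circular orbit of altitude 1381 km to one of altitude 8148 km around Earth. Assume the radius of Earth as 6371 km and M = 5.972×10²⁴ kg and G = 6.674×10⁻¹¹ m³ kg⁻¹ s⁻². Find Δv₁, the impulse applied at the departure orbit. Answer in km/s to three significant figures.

Δv ≈ 1.02 km/s

μ = GM = 6.674×10⁻¹¹ × 5.972×10²⁴ = 3.986×10¹⁴ m³/s².
r₁ = 6371 + 1381 = 7752.0 km = 7.7520×10⁶ m.
r₂ = 6371 + 8148 = 14519 km = 1.4519×10⁷ m.
Transfer ellipse a_t = (r₁ + r₂)/2 = 1.114×10⁷ m.
At r₁: circular v_c1 = √(μ/r₁) = 7170 m/s; transfer-perigee v_p = √[μ(2/r₁ − 1/a_t)] = 8188 m/s.
Δv₁ = v_p − v_c1 = 1017 m/s.
= 1.017 km/s.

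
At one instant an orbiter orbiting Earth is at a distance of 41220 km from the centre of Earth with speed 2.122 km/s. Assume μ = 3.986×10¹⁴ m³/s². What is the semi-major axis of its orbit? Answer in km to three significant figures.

r = 4.122×10⁷ m.
Vis-viva rearranged: 1/a = 2/r − v²/μ = 4.852×10⁻⁸ − 1.130×10⁻⁸ = 3.722×10⁻⁸ m⁻¹.
a = 2.686×10⁷ m = 26865 km.

a ≈ 26900 km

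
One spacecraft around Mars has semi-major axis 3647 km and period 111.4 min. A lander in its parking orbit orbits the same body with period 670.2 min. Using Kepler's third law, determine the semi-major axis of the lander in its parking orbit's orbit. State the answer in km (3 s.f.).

Kepler's third law: a³ ∝ T², so a₂ = a₁ (T₂/T₁)^(2/3).
T₂/T₁ = 6.016, (T₂/T₁)^(2/3) = 3.308.
a₂ = 3647 × 3.308 = 12060 km.

a₂ ≈ 12100 km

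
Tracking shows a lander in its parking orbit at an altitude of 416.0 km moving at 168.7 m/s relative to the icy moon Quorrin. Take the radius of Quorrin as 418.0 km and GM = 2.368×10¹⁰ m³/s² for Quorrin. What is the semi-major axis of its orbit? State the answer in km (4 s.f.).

r = 418.0 + 416.0 = 834.00 km = 8.340×10⁵ m.
Vis-viva rearranged: 1/a = 2/r − v²/μ = 2.398×10⁻⁶ − 1.202×10⁻⁶ = 1.196×10⁻⁶ m⁻¹.
a = 8.360×10⁵ m = 835.96 km.

a ≈ 836.0 km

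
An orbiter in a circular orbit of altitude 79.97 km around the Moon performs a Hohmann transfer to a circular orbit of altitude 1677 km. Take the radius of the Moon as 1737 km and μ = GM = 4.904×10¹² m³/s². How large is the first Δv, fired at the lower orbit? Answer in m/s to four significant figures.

r₁ = 1737 + 79.97 = 1817.0 km = 1.8170×10⁶ m.
r₂ = 1737 + 1677 = 3414.0 km = 3.4140×10⁶ m.
Transfer ellipse a_t = (r₁ + r₂)/2 = 2.615×10⁶ m.
At r₁: circular v_c1 = √(μ/r₁) = 1643 m/s; transfer-perilune v_p = √[μ(2/r₁ − 1/a_t)] = 1877 m/s.
Δv₁ = v_p − v_c1 = 234.1 m/s.

Δv ≈ 234.1 m/s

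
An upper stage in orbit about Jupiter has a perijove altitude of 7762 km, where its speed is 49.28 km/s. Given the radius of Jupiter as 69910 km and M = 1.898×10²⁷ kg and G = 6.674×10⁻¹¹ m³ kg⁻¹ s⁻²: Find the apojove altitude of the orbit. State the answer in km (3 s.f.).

apojove altitude ≈ 1.56×10⁵ km

μ = GM = 6.674×10⁻¹¹ × 1.898×10²⁷ = 1.267×10¹⁷ m³/s².
r_p = 69910 + 7762 = 77672 km = 7.767×10⁷ m.
Specific energy ε = v²/2 − μ/r = -4.166×10⁸ J/kg, so a = −μ/(2ε) = 1.520×10⁸ m.
The apsides satisfy r_p + r_a = 2a, so the apojove radius is 2a − r_p = 2.264×10⁸ m = 2.2639×10⁵ km.
Apojove altitude = 2.2639×10⁵ − 69910 = 1.5648×10⁵ km.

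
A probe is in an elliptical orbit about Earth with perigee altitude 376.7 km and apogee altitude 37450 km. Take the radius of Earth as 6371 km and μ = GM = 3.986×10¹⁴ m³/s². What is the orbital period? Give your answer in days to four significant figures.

r_p = 6371 + 376.7 = 6747.7 km = 6.7477×10⁶ m.
r_a = 6371 + 37450 = 43821 km = 4.3821×10⁷ m.
Semi-major axis a = (r_p + r_a)/2 = (6747.7 + 43821)/2 = 25284 km = 2.528×10⁷ m.
By Kepler's third law T = 2π√(a³/μ) = 2π × 6.368×10³ = 4.001×10⁴ s.
= 0.4631 days.

T ≈ 0.4631 days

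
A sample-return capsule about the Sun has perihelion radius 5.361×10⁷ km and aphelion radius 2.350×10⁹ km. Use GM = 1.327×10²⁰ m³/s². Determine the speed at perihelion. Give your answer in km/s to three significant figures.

v ≈ 69.6 km/s

Semi-major axis a = (r_p + r_a)/2 = 1.2018×10⁹ km = 1.202×10¹² m.
Vis-viva: v² = μ(2/r − 1/a) = 1.327×10²⁰ × (3.731×10⁻¹¹ − 8.321×10⁻¹³) = 4.840×10⁹ m²/s².
v = 69570 m/s = 69.57 km/s.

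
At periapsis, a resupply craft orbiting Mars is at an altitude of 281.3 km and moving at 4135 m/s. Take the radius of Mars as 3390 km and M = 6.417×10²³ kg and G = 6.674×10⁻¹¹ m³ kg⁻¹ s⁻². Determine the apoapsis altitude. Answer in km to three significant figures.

μ = GM = 6.674×10⁻¹¹ × 6.417×10²³ = 4.283×10¹³ m³/s².
r_p = 3390 + 281.3 = 3671.3 km = 3.671×10⁶ m.
Specific energy ε = v²/2 − μ/r = -3.116×10⁶ J/kg, so a = −μ/(2ε) = 6.872×10⁶ m.
The apsides satisfy r_p + r_a = 2a, so the apoapsis radius is 2a − r_p = 1.007×10⁷ m = 10072 km.
Apoapsis altitude = 10072 − 3390 = 6681.8 km.

apoapsis altitude ≈ 6680 km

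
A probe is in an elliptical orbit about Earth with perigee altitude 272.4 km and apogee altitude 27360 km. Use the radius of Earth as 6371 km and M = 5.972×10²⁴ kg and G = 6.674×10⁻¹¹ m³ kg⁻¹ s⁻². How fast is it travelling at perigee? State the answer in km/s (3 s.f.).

μ = GM = 6.674×10⁻¹¹ × 5.972×10²⁴ = 3.986×10¹⁴ m³/s².
r_p = 6371 + 272.4 = 6643.4 km = 6.6434×10⁶ m.
r_a = 6371 + 27360 = 33731 km = 3.3731×10⁷ m.
Semi-major axis a = (r_p + r_a)/2 = 20187 km = 2.019×10⁷ m.
Vis-viva: v² = μ(2/r − 1/a) = 3.986×10¹⁴ × (3.011×10⁻⁷ − 4.954×10⁻⁸) = 1.002×10⁸ m²/s².
v = 10010 m/s = 10.01 km/s.

v ≈ 10.0 km/s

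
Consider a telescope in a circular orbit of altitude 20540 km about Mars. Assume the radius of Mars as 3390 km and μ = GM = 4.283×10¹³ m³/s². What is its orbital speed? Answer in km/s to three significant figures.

v ≈ 1.34 km/s

r = 3390 + 20540 = 23930 km = 2.3930×10⁷ m.
For a circular orbit v = √(μ/r) = √(4.283×10¹³ / 2.393×10⁷) = √(1.790×10⁶) = 1338 m/s.
That is 1.338 km/s.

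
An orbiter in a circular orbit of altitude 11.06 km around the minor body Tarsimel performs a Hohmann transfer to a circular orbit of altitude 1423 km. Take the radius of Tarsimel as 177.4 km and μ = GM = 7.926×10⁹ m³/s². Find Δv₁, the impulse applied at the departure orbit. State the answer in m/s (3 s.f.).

r₁ = 177.4 + 11.06 = 188.46 km = 1.8846×10⁵ m.
r₂ = 177.4 + 1423 = 1600.4 km = 1.6004×10⁶ m.
Transfer ellipse a_t = (r₁ + r₂)/2 = 8.944×10⁵ m.
At r₁: circular v_c1 = √(μ/r₁) = 205.1 m/s; transfer-periapsis v_p = √[μ(2/r₁ − 1/a_t)] = 274.3 m/s.
Δv₁ = v_p − v_c1 = 69.24 m/s.

Δv ≈ 69.2 m/s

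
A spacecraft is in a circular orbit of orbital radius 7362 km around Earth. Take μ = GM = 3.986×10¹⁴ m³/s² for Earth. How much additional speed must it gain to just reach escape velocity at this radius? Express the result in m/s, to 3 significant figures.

r = 7362 km = 7.362×10⁶ m.
Circular speed v_c = √(μ/r) = 7358 m/s.
Escape speed v_esc = √(2μ/r) = √2 × v_c = 10410 m/s.
Δv = v_esc − v_c = 3048 m/s.

Δv ≈ 3050 m/s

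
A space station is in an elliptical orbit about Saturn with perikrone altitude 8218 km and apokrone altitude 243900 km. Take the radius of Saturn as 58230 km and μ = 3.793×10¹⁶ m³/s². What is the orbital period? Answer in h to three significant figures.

T ≈ 22.4 h

r_p = 58230 + 8218 = 66448 km = 6.6448×10⁷ m.
r_a = 58230 + 243900 = 302130 km = 3.0213×10⁸ m.
Semi-major axis a = (r_p + r_a)/2 = (66448 + 3.0213×10⁵)/2 = 1.8429×10⁵ km = 1.843×10⁸ m.
By Kepler's third law T = 2π√(a³/μ) = 2π × 1.285×10⁴ = 8.071×10⁴ s.
= 22.42 h.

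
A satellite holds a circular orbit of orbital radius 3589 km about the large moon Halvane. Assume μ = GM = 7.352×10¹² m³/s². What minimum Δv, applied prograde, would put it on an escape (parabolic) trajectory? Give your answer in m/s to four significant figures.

r = 3589 km = 3.589×10⁶ m.
Circular speed v_c = √(μ/r) = 1431 m/s.
Escape speed v_esc = √(2μ/r) = √2 × v_c = 2024 m/s.
Δv = v_esc − v_c = 592.8 m/s.

Δv ≈ 592.8 m/s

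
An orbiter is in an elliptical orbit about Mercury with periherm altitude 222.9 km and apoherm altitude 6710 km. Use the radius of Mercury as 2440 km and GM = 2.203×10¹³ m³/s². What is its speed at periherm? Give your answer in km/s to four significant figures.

r_p = 2440 + 222.9 = 2662.9 km = 2.6629×10⁶ m.
r_a = 2440 + 6710 = 9150.0 km = 9.1500×10⁶ m.
Semi-major axis a = (r_p + r_a)/2 = 5906.4 km = 5.906×10⁶ m.
Vis-viva: v² = μ(2/r − 1/a) = 2.203×10¹³ × (7.511×10⁻⁷ − 1.693×10⁻⁷) = 1.282×10⁷ m²/s².
v = 3580 m/s = 3.580 km/s.

v ≈ 3.580 km/s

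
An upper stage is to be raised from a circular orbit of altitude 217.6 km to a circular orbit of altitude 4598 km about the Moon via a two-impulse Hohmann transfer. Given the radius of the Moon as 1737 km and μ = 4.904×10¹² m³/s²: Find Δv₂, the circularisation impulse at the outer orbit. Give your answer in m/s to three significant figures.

Δv ≈ 276 m/s

r₁ = 1737 + 217.6 = 1954.6 km = 1.9546×10⁶ m.
r₂ = 1737 + 4598 = 6335.0 km = 6.3350×10⁶ m.
Transfer ellipse a_t = (r₁ + r₂)/2 = 4.145×10⁶ m.
At r₁: circular v_c1 = √(μ/r₁) = 1584 m/s; transfer-perilune v_p = √[μ(2/r₁ − 1/a_t)] = 1958 m/s.
At r₂: circular v_c2 = √(μ/r₂) = 879.8 m/s; transfer-apolune v_a = √[μ(2/r₂ − 1/a_t)] = 604.2 m/s.
Δv₂ = v_c2 − v_a = 275.6 m/s.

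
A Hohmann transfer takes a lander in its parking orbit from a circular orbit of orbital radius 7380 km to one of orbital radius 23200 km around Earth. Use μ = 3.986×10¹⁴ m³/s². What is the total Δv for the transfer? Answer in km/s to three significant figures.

r₁ = 7380 km = 7.380×10⁶ m.
r₂ = 23200 km = 2.320×10⁷ m.
Transfer ellipse a_t = (r₁ + r₂)/2 = 1.529×10⁷ m.
At r₁: circular v_c1 = √(μ/r₁) = 7349 m/s; transfer-perigee v_p = √[μ(2/r₁ − 1/a_t)] = 9053 m/s.
Δv₁ = v_p − v_c1 = 1704 m/s.
At r₂: circular v_c2 = √(μ/r₂) = 4145 m/s; transfer-apogee v_a = √[μ(2/r₂ − 1/a_t)] = 2880 m/s.
Δv₂ = v_c2 − v_a = 1265 m/s.
Total Δv = Δv₁ + Δv₂ = 2969 m/s = 2.969 km/s.

Δv_total ≈ 2.97 km/s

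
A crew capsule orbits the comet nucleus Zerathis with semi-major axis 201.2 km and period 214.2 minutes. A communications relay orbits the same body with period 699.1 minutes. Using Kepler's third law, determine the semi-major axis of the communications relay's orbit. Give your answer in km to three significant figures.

Kepler's third law: a³ ∝ T², so a₂ = a₁ (T₂/T₁)^(2/3).
T₂/T₁ = 3.264, (T₂/T₁)^(2/3) = 2.200.
a₂ = 201.2 × 2.200 = 442.7 km.

a₂ ≈ 443 km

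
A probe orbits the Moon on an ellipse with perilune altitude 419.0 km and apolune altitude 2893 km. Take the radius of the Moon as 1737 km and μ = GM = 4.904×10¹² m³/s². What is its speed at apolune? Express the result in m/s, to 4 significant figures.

r_p = 1737 + 419.0 = 2156.0 km = 2.1560×10⁶ m.
r_a = 1737 + 2893 = 4630.0 km = 4.6300×10⁶ m.
Semi-major axis a = (r_p + r_a)/2 = 3393.0 km = 3.393×10⁶ m.
Vis-viva: v² = μ(2/r − 1/a) = 4.904×10¹² × (4.320×10⁻⁷ − 2.947×10⁻⁷) = 6.730×10⁵ m²/s².
v = 820.4 m/s.

v ≈ 820.4 m/s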